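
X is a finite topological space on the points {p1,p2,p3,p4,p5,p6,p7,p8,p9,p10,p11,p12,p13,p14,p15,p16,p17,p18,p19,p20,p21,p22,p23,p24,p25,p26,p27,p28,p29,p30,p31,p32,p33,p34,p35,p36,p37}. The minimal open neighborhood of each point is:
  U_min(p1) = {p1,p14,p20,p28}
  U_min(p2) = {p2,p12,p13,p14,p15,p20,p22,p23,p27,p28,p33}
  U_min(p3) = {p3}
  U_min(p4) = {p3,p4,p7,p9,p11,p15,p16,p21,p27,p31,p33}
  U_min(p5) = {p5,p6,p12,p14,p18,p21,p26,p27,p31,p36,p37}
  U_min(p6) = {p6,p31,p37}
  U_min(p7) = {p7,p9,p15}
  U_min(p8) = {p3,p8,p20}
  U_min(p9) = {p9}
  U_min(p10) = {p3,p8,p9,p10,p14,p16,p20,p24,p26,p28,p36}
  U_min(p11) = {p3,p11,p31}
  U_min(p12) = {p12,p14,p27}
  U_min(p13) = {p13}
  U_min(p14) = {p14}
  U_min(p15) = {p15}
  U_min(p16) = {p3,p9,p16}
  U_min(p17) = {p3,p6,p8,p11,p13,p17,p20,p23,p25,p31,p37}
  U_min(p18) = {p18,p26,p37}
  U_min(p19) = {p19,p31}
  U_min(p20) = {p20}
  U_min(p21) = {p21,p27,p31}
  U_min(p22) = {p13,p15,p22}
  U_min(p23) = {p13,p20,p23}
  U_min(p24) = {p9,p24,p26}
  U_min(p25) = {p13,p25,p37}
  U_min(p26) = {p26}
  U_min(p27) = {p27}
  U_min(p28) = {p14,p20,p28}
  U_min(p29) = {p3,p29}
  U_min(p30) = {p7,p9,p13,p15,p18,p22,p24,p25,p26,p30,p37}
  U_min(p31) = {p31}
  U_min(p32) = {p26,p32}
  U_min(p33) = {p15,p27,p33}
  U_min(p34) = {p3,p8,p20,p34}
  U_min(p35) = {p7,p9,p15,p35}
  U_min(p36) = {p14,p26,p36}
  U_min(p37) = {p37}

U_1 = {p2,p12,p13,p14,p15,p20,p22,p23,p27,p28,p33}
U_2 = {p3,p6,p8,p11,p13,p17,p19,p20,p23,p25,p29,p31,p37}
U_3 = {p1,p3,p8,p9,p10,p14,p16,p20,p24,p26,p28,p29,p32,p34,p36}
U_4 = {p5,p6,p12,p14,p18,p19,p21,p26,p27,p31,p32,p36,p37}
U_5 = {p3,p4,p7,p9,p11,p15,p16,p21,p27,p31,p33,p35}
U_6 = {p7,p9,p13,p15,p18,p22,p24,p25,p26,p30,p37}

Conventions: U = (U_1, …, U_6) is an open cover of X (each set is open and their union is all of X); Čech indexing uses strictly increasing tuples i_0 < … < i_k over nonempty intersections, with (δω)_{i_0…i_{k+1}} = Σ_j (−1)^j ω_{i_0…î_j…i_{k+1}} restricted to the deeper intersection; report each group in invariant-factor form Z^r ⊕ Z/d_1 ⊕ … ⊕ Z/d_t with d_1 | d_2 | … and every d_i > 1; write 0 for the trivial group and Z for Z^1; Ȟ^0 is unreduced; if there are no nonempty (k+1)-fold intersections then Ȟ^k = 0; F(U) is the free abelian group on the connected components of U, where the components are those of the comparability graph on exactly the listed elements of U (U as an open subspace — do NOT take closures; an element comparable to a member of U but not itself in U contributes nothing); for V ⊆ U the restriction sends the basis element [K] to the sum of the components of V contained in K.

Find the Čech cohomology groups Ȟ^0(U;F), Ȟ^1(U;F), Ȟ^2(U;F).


intersection data:
  U12={p13,p20,p23} U13={p14,p20,p28} U14={p12,p14,p27} U15={p15,p27,p33} U16={p13,p15,p22} U23={p3,p8,p20,p29} U24={p6,p19,p31,p37} U25={p3,p11,p31} U26={p13,p25,p37} U34={p14,p26,p32,p36} U35={p3,p9,p16} U36={p9,p24,p26} U45={p21,p27,p31} U46={p18,p26,p37} U56={p7,p9,p15}
  U123={p20} U126={p13} U134={p14} U145={p27} U156={p15} U235={p3} U245={p31} U246={p37} U346={p26} U356={p9}
components per intersection:
  U1: {p2,p12,p13,p14,p15,p20,p22,p23,p27,p28,p33}
  U2: {p3,p6,p8,p11,p13,p17,p19,p20,p23,p25,p29,p31,p37}
  U3: {p1,p3,p8,p9,p10,p14,p16,p20,p24,p26,p28,p29,p32,p34,p36}
  U4: {p5,p6,p12,p14,p18,p19,p21,p26,p27,p31,p32,p36,p37}
  U5: {p3,p4,p7,p9,p11,p15,p16,p21,p27,p31,p33,p35}
  U6: {p7,p9,p13,p15,p18,p22,p24,p25,p26,p30,p37}
  U12: {p13,p20,p23}
  U13: {p14,p20,p28}
  U14: {p12,p14,p27}
  U15: {p15,p27,p33}
  U16: {p13,p15,p22}
  U23: {p3,p8,p20,p29}
  U24: {p6,p19,p31,p37}
  U25: {p3,p11,p31}
  U26: {p13,p25,p37}
  U34: {p14,p26,p32,p36}
  U35: {p3,p9,p16}
  U36: {p9,p24,p26}
  U45: {p21,p27,p31}
  U46: {p18,p26,p37}
  U56: {p7,p9,p15}
  U123: {p20}
  U126: {p13}
  U134: {p14}
  U145: {p27}
  U156: {p15}
  U235: {p3}
  U245: {p31}
  U246: {p37}
  U346: {p26}
  U356: {p9}
C dims 6,15,10; δ0: rk 5, SNF 1^5; δ1: rk 10, SNF 1^9·2
Ȟ^0 = (6 − 5) − 0 = 1, so Ȟ^0 ≅ Z
Ȟ^1 = (15 − 10) − 5 = 0, so Ȟ^1 ≅ 0
Ȟ^2 = (10 − 0) − 10 = 0 plus torsion [2], so Ȟ^2 ≅ Z/2

Ȟ^0(U;F) ≅ Z, Ȟ^1(U;F) ≅ 0 and Ȟ^2(U;F) ≅ Z/2


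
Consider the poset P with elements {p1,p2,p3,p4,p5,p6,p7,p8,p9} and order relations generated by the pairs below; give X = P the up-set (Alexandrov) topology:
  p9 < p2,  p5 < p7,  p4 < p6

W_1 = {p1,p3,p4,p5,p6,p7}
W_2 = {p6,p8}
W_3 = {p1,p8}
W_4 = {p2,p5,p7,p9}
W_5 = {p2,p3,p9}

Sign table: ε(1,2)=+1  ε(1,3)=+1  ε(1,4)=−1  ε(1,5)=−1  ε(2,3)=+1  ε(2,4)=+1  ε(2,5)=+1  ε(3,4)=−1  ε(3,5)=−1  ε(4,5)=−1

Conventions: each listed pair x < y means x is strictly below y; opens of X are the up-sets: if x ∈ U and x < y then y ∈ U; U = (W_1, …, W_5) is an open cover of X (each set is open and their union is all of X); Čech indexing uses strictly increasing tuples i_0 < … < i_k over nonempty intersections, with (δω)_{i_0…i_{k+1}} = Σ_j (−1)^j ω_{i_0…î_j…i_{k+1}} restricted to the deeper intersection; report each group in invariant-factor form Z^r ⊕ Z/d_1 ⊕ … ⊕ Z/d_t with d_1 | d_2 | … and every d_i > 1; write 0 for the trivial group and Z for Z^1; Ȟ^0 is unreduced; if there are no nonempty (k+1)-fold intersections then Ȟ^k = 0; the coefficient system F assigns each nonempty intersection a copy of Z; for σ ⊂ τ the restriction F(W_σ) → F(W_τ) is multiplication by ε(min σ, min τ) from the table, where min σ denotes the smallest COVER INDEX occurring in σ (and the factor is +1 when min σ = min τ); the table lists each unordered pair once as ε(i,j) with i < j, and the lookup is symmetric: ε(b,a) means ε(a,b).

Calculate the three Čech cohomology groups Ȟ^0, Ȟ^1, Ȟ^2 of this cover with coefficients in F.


Ȟ^0(U;F) ≅ 0, Ȟ^1(U;F) ≅ Z ⊕ Z/2, Ȟ^2(U;F) ≅ 0

cover nerve:
  W12={p6} W13={p1} W14={p5,p7} W15={p3} W23={p8} W45={p2,p9}
C dims 5,6; δ0: rk 5, SNF 1^4·2
Ȟ^0: (5−5)−0=0 ⇒ 0
Ȟ^1: (6−0)−5=1 plus torsion [2] ⇒ Z ⊕ Z/2
Ȟ^2: (0−0)−0=0 ⇒ 0


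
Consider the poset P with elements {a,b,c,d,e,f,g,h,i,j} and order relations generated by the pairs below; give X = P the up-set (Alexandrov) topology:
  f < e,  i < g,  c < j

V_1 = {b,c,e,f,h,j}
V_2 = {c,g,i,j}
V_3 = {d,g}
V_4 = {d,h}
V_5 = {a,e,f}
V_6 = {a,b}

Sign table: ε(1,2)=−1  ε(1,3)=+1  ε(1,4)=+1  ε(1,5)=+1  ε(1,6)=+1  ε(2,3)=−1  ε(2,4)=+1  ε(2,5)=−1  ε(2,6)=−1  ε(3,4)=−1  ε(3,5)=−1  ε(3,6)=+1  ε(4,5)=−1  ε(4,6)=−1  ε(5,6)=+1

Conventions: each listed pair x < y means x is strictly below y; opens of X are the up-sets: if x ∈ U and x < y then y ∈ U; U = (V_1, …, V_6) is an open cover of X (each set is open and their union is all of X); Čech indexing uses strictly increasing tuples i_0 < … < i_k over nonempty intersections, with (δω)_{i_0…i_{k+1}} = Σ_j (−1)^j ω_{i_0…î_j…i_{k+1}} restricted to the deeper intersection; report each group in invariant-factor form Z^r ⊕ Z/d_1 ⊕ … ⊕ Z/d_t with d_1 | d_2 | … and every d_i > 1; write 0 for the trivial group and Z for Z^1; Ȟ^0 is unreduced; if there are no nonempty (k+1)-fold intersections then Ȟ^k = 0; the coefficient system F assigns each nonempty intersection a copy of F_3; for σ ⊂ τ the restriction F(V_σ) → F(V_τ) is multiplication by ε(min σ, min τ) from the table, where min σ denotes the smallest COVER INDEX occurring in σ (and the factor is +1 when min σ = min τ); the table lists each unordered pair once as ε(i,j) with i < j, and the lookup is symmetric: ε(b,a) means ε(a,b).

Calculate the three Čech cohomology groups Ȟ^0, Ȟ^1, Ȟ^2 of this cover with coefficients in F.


intersection data:
  V12={c,j} V14={h} V15={e,f} V16={b} V23={g} V34={d} V56={a}
C dims 6,7; δ0: rk_F3 6
Ȟ^0 = (6 − 6) − 0 = 0, so Ȟ^0 ≅ 0
Ȟ^1 = (7 − 0) − 6 = 1, so Ȟ^1 ≅ Z/3
Ȟ^2 = (0 − 0) − 0 = 0, so Ȟ^2 ≅ 0

Ȟ^0 = 0, Ȟ^1 = Z/3 and Ȟ^2 = 0


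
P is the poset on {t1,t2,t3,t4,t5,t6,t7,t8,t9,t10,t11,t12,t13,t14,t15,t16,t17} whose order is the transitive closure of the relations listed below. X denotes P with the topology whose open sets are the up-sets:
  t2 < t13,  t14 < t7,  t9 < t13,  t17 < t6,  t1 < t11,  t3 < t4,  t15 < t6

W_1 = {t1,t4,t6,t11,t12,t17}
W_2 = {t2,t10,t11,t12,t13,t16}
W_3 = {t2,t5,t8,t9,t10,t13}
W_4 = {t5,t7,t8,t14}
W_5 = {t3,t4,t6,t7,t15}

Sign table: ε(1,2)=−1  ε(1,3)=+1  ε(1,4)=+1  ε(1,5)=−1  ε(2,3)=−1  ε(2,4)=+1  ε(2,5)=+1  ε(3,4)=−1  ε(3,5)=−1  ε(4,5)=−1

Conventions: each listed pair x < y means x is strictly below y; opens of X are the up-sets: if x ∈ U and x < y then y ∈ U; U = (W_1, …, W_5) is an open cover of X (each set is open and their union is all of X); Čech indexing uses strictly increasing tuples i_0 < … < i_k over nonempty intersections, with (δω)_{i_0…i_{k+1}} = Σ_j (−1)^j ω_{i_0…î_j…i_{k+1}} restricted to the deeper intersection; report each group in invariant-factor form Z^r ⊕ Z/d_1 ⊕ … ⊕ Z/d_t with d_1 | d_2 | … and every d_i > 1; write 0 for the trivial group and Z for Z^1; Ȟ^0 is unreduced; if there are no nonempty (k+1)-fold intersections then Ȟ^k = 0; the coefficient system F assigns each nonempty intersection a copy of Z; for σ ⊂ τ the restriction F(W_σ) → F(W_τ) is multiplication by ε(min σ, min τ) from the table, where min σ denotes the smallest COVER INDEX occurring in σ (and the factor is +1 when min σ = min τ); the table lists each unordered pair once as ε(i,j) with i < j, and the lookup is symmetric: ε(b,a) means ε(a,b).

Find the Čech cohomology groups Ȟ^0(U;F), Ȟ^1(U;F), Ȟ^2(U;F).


Ȟ^0(U;F) ≅ 0, Ȟ^1(U;F) ≅ Z/2, Ȟ^2(U;F) ≅ 0

nerve simplices:
  W12={t11,t12} W15={t4,t6} W23={t2,t10,t13} W34={t5,t8} W45={t7}
C dims 5,5; δ0: rk 5, SNF 1^4·2
degree 0: 5−5−0 = 0 → Ȟ^0 ≅ 0
degree 1: 5−0−5 = 0 plus torsion [2] → Ȟ^1 ≅ Z/2
degree 2: 0−0−0 = 0 → Ȟ^2 ≅ 0


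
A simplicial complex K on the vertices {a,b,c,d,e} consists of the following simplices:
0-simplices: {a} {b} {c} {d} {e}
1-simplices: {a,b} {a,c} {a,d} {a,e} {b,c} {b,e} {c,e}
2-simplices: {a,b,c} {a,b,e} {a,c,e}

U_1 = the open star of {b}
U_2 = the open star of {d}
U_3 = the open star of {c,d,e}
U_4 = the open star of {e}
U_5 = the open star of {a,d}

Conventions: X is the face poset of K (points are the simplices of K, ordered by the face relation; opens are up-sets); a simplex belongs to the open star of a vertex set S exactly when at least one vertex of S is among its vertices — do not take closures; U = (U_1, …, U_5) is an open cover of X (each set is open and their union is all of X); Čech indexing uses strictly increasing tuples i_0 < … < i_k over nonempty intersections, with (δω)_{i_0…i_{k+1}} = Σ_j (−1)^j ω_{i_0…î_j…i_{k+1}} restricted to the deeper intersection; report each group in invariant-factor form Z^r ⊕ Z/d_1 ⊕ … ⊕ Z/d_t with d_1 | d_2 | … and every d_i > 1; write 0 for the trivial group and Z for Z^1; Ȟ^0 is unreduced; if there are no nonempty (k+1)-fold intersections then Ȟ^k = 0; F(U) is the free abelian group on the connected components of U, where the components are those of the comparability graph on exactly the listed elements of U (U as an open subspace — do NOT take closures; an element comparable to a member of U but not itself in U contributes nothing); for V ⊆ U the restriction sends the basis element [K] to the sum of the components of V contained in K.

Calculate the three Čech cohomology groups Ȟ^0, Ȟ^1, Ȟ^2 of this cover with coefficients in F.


Ȟ^0(U;F) ≅ Z, Ȟ^1(U;F) ≅ 0, Ȟ^2(U;F) ≅ 0

nerve of the cover:
  U1={{b},{a,b},{b,c},{b,e},{a,b,c},{a,b,e}} U2={{d},{a,d}} U3={{c},{d},{e},{a,c},{a,d},{a,e},{b,c},{b,e},{c,e},{a,b,c},{a,b,e},{a,c,e}} U4={{e},{a,e},{b,e},{c,e},{a,b,e},{a,c,e}} U5={{a},{d},{a,b},{a,c},{a,d},{a,e},{a,b,c},{a,b,e},{a,c,e}}
  U13={{b,c},{b,e},{a,b,c},{a,b,e}} U14={{b,e},{a,b,e}} U15={{a,b},{a,b,c},{a,b,e}} U23={{d},{a,d}} U25={{d},{a,d}} U34={{e},{a,e},{b,e},{c,e},{a,b,e},{a,c,e}} U35={{d},{a,c},{a,d},{a,e},{a,b,c},{a,b,e},{a,c,e}} U45={{a,e},{a,b,e},{a,c,e}}
  U134={{b,e},{a,b,e}} U135={{a,b,c},{a,b,e}} U145={{a,b,e}} U235={{d},{a,d}} U345={{a,e},{a,b,e},{a,c,e}}
  U1345={{a,b,e}}
components per intersection:
  U1: {{b},{a,b},{b,c},{b,e},{a,b,c},{a,b,e}}
  U2: {{d},{a,d}}
  U3: {{c},{e},{a,c},{a,e},{b,c},{b,e},{c,e},{a,b,c},{a,b,e},{a,c,e}} {{d},{a,d}}
  U4: {{e},{a,e},{b,e},{c,e},{a,b,e},{a,c,e}}
  U5: {{a},{d},{a,b},{a,c},{a,d},{a,e},{a,b,c},{a,b,e},{a,c,e}}
  U13: {{b,c},{a,b,c}} {{b,e},{a,b,e}}
  U14: {{b,e},{a,b,e}}
  U15: {{a,b},{a,b,c},{a,b,e}}
  U23: {{d},{a,d}}
  U25: {{d},{a,d}}
  U34: {{e},{a,e},{b,e},{c,e},{a,b,e},{a,c,e}}
  U35: {{d},{a,d}} {{a,c},{a,e},{a,b,c},{a,b,e},{a,c,e}}
  U45: {{a,e},{a,b,e},{a,c,e}}
  U134: {{b,e},{a,b,e}}
  U135: {{a,b,c}} {{a,b,e}}
  U145: {{a,b,e}}
  U235: {{d},{a,d}}
  U345: {{a,e},{a,b,e},{a,c,e}}
  U1345: {{a,b,e}}
C dims 6,10,6,1; δ0: rk 5, SNF 1^5; δ1: rk 5, SNF 1^5; δ2: rk 1, SNF 1^1
Ȟ^0 = (6 − 5) − 0 = 1, so Ȟ^0 ≅ Z
Ȟ^1 = (10 − 5) − 5 = 0, so Ȟ^1 ≅ 0
Ȟ^2 = (6 − 1) − 5 = 0, so Ȟ^2 ≅ 0


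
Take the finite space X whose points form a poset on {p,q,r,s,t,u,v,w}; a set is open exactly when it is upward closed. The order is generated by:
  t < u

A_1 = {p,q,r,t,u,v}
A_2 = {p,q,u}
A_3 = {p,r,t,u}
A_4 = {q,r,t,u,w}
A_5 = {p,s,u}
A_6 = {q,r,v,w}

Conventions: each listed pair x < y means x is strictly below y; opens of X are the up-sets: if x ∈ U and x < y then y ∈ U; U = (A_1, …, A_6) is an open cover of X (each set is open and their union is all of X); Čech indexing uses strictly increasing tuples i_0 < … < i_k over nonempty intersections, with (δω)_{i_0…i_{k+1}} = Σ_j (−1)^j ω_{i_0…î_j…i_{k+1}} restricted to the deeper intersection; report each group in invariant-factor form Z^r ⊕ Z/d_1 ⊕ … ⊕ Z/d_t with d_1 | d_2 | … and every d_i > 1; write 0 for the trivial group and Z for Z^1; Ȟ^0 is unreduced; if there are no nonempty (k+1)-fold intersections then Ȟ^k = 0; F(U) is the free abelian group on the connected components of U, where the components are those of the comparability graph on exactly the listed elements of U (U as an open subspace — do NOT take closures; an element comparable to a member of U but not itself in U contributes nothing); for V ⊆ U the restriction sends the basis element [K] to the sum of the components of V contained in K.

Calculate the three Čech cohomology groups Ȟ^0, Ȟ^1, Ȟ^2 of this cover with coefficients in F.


nonempty overlaps:
  A12={p,q,u} A13={p,r,t,u} A14={q,r,t,u} A15={p,u} A16={q,r,v} A23={p,u} A24={q,u} A25={p,u} A26={q} A34={r,t,u} A35={p,u} A36={r} A45={u} A46={q,r,w}
  A123={p,u} A124={q,u} A125={p,u} A126={q} A134={r,t,u} A135={p,u} A136={r} A145={u} A146={q,r} A234={u} A235={p,u} A245={u} A246={q} A345={u} A346={r}
  A1234={u} A1235={p,u} A1245={u} A1246={q} A1345={u} A1346={r} A2345={u}
  A12345={u}
components per intersection:
  A1: {p} {q} {r} {t,u} {v}
  A2: {p} {q} {u}
  A3: {p} {r} {t,u}
  A4: {q} {r} {t,u} {w}
  A5: {p} {s} {u}
  A6: {q} {r} {v} {w}
  A12: {p} {q} {u}
  A13: {p} {r} {t,u}
  A14: {q} {r} {t,u}
  A15: {p} {u}
  A16: {q} {r} {v}
  A23: {p} {u}
  A24: {q} {u}
  A25: {p} {u}
  A26: {q}
  A34: {r} {t,u}
  A35: {p} {u}
  A36: {r}
  A45: {u}
  A46: {q} {r} {w}
  A123: {p} {u}
  A124: {q} {u}
  A125: {p} {u}
  A126: {q}
  A134: {r} {t,u}
  A135: {p} {u}
  A136: {r}
  A145: {u}
  A146: {q} {r}
  A234: {u}
  A235: {p} {u}
  A245: {u}
  A246: {q}
  A345: {u}
  A346: {r}
  A1234: {u}
  A1235: {p} {u}
  A1245: {u}
  A1246: {q}
  A1345: {u}
  A1346: {r}
  A2345: {u}
  A12345: {u}
C dims 22,30,22,8; δ0: rk 15, SNF 1^15; δ1: rk 15, SNF 1^15; δ2: rk 7, SNF 1^7
degree 0: 22−15−0 = 7 → Ȟ^0 ≅ Z^7
degree 1: 30−15−15 = 0 → Ȟ^1 ≅ 0
degree 2: 22−7−15 = 0 → Ȟ^2 ≅ 0

Ȟ^0 = Z^7; Ȟ^1 = 0; Ȟ^2 = 0


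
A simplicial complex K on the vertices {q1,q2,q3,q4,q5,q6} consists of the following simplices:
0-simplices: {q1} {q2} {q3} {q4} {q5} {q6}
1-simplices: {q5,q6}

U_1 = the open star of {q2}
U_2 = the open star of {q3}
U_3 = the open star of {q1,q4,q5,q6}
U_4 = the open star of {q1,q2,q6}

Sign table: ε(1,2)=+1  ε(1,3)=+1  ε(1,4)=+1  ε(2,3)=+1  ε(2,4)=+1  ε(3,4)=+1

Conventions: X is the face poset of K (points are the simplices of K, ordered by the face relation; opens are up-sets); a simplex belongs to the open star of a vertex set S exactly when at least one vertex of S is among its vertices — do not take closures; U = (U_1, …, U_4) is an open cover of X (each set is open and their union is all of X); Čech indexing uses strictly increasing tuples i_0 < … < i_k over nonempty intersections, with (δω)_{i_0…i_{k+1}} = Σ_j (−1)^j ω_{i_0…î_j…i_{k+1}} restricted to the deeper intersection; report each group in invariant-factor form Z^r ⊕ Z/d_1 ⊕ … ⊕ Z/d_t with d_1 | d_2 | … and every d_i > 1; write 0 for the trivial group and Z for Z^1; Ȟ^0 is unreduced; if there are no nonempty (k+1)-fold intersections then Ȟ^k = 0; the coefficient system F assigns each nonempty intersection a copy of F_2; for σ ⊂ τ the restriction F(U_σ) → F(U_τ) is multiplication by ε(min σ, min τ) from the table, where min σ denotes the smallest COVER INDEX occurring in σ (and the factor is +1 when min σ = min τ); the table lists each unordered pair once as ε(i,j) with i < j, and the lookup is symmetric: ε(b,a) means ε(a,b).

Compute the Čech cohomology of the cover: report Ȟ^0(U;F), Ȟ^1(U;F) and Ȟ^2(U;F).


cover nerve:
  U1={{q2}} U2={{q3}} U3={{q1},{q4},{q5},{q6},{q5,q6}} U4={{q1},{q2},{q6},{q5,q6}}
  U14={{q2}} U34={{q1},{q6},{q5,q6}}
C dims 4,2; δ0: rk_F2 2
Ȟ^0: (4−2)−0=2 ⇒ Z/2 ⊕ Z/2
Ȟ^1: (2−0)−2=0 ⇒ 0
Ȟ^2: (0−0)−0=0 ⇒ 0

Ȟ^0 ≅ Z/2 ⊕ Z/2, Ȟ^1 ≅ 0 and Ȟ^2 ≅ 0


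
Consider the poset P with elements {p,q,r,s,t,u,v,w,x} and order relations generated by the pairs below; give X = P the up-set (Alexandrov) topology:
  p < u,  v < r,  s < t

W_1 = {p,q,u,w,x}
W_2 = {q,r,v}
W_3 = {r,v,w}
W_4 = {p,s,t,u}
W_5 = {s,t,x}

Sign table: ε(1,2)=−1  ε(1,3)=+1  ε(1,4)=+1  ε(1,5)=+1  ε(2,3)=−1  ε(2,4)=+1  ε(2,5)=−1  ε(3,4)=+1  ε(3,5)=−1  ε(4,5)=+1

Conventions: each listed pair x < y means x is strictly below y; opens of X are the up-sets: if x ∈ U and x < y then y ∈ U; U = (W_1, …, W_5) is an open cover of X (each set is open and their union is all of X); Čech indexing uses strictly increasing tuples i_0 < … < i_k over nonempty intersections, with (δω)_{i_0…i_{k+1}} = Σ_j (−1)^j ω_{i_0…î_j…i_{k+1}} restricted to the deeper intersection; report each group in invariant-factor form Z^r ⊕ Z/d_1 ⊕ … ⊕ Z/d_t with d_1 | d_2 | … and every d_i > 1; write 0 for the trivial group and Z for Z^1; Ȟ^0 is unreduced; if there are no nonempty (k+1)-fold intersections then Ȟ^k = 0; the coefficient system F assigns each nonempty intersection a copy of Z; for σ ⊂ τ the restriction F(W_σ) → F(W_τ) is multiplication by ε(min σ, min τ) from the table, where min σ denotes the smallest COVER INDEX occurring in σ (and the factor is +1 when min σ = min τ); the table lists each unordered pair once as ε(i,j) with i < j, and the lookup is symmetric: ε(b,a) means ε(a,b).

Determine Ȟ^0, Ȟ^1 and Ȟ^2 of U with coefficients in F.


nerve of the cover:
  W12={q} W13={w} W14={p,u} W15={x} W23={r,v} W45={s,t}
C dims 5,6; δ0: rk 4, SNF 1^4
Ȟ^0 = (5 − 4) − 0 = 1, so Ȟ^0 ≅ Z
Ȟ^1 = (6 − 0) − 4 = 2, so Ȟ^1 ≅ Z^2
Ȟ^2 = (0 − 0) − 0 = 0, so Ȟ^2 ≅ 0

Ȟ^0 = Z; Ȟ^1 = Z^2; Ȟ^2 = 0


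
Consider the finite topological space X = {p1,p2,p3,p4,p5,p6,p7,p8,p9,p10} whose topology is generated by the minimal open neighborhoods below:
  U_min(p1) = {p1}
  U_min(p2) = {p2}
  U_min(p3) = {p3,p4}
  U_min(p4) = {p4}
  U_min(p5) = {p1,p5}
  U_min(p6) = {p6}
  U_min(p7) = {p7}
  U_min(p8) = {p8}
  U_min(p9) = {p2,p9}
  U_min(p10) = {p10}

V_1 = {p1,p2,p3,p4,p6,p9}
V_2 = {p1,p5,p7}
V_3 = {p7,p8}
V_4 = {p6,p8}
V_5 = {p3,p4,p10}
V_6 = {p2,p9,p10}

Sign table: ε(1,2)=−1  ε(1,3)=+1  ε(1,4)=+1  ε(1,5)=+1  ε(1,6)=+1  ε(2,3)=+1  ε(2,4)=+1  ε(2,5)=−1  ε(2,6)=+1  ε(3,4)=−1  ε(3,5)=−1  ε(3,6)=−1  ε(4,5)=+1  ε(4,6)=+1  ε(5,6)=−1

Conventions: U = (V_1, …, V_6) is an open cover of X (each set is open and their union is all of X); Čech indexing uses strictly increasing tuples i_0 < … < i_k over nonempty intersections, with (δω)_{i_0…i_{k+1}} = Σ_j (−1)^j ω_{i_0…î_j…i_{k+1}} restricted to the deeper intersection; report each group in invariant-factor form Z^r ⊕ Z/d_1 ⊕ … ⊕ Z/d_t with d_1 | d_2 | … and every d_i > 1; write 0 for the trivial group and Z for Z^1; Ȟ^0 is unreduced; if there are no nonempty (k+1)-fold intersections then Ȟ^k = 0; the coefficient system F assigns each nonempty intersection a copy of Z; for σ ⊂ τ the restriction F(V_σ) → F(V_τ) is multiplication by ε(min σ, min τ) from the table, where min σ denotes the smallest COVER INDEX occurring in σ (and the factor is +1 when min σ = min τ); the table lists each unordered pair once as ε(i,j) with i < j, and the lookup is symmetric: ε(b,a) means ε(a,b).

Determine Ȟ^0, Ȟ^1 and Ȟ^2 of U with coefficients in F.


Ȟ^0 ≅ 0,  Ȟ^1 ≅ Z ⊕ Z/2,  Ȟ^2 ≅ 0

nerve of the cover:
  V12={p1} V14={p6} V15={p3,p4} V16={p2,p9} V23={p7} V34={p8} V56={p10}
C dims 6,7; δ0: rk 6, SNF 1^5·2
Ȟ^0 = (6 − 6) − 0 = 0, so Ȟ^0 ≅ 0
Ȟ^1 = (7 − 0) − 6 = 1 plus torsion [2], so Ȟ^1 ≅ Z ⊕ Z/2
Ȟ^2 = (0 − 0) − 0 = 0, so Ȟ^2 ≅ 0


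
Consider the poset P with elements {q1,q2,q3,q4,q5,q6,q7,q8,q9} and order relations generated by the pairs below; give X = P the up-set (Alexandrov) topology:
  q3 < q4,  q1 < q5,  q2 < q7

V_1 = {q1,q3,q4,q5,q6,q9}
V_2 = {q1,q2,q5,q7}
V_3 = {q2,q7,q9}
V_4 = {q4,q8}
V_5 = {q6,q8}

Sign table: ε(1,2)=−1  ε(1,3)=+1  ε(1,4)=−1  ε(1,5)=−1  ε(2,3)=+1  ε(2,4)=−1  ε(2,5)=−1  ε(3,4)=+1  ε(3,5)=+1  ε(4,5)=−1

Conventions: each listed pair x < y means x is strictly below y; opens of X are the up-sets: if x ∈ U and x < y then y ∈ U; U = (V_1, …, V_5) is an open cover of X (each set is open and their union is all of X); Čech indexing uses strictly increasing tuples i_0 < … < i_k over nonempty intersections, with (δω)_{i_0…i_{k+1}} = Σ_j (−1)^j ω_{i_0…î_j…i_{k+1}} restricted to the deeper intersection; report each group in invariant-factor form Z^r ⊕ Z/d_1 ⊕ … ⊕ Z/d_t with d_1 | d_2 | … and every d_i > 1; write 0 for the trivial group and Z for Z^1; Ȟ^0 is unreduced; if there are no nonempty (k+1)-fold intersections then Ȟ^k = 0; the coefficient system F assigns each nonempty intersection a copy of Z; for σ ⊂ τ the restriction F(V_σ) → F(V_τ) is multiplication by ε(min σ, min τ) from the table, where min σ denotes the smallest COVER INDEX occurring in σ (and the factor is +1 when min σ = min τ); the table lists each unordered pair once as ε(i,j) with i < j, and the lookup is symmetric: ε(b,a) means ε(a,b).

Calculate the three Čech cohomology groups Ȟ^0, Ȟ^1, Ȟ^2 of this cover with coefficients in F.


intersection data:
  V12={q1,q5} V13={q9} V14={q4} V15={q6} V23={q2,q7} V45={q8}
C dims 5,6; δ0: rk 5, SNF 1^4·2
Ȟ^0 = (5 − 5) − 0 = 0, so Ȟ^0 ≅ 0
Ȟ^1 = (6 − 0) − 5 = 1 plus torsion [2], so Ȟ^1 ≅ Z ⊕ Z/2
Ȟ^2 = (0 − 0) − 0 = 0, so Ȟ^2 ≅ 0

Ȟ^0(U;F) ≅ 0; Ȟ^1(U;F) ≅ Z ⊕ Z/2; Ȟ^2(U;F) ≅ 0


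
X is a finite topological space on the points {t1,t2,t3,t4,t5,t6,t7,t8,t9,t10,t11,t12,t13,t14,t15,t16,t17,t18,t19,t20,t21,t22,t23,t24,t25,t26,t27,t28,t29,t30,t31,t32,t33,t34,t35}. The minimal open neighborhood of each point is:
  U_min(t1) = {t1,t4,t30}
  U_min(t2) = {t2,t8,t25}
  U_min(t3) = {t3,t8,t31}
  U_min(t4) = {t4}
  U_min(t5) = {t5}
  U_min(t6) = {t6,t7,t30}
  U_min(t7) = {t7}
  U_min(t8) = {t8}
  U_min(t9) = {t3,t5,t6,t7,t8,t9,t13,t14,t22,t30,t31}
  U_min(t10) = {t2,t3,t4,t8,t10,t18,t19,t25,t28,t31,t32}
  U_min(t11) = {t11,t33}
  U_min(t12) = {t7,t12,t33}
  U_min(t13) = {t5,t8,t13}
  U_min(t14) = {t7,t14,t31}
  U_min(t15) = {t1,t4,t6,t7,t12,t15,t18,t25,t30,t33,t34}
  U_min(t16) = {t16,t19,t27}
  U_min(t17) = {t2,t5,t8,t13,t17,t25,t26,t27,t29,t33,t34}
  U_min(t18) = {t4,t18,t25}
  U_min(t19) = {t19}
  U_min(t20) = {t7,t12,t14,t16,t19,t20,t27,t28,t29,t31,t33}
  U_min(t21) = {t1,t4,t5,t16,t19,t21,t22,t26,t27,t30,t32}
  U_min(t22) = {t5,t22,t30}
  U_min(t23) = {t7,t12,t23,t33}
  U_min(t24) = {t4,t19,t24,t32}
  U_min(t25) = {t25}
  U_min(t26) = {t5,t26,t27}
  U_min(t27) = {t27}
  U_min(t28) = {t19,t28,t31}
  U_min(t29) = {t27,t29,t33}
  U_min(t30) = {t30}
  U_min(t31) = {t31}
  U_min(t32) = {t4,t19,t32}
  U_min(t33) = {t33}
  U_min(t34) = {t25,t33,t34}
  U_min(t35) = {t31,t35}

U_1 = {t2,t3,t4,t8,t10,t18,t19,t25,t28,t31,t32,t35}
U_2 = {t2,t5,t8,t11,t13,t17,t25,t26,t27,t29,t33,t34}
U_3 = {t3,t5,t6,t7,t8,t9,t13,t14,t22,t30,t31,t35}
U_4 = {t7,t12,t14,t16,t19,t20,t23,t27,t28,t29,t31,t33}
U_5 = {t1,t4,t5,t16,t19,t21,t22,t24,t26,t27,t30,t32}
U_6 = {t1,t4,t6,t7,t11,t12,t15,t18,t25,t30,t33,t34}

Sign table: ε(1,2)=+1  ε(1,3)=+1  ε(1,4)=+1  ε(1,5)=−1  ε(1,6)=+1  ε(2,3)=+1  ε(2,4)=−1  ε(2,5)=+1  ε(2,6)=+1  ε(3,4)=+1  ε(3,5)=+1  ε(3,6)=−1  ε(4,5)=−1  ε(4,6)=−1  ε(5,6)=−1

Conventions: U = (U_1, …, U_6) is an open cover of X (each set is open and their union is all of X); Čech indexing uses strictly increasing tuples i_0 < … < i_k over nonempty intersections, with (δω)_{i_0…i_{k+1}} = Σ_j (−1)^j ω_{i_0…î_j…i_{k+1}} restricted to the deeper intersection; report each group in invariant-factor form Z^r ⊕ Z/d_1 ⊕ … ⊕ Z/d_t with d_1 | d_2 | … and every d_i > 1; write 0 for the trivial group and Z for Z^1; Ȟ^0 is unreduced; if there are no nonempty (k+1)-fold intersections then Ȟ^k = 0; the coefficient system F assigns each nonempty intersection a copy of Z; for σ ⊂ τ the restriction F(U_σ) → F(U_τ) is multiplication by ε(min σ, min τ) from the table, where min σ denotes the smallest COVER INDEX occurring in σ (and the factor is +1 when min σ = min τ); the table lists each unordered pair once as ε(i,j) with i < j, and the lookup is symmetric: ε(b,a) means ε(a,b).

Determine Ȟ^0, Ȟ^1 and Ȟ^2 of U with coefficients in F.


Ȟ^0 ≅ 0; Ȟ^1 ≅ Z/2; Ȟ^2 ≅ Z

nonempty intersections:
  U12={t2,t8,t25} U13={t3,t8,t31,t35} U14={t19,t28,t31} U15={t4,t19,t32} U16={t4,t18,t25} U23={t5,t8,t13} U24={t27,t29,t33} U25={t5,t26,t27} U26={t11,t25,t33,t34} U34={t7,t14,t31} U35={t5,t22,t30} U36={t6,t7,t30} U45={t16,t19,t27} U46={t7,t12,t33} U56={t1,t4,t30}
  U123={t8} U126={t25} U134={t31} U145={t19} U156={t4} U235={t5} U245={t27} U246={t33} U346={t7} U356={t30}
C dims 6,15,10; δ0: rk 6, SNF 1^5·2; δ1: rk 9, SNF 1^9
Ȟ^0: (6−6)−0=0 ⇒ 0
Ȟ^1: (15−9)−6=0 plus torsion [2] ⇒ Z/2
Ȟ^2: (10−0)−9=1 ⇒ Z


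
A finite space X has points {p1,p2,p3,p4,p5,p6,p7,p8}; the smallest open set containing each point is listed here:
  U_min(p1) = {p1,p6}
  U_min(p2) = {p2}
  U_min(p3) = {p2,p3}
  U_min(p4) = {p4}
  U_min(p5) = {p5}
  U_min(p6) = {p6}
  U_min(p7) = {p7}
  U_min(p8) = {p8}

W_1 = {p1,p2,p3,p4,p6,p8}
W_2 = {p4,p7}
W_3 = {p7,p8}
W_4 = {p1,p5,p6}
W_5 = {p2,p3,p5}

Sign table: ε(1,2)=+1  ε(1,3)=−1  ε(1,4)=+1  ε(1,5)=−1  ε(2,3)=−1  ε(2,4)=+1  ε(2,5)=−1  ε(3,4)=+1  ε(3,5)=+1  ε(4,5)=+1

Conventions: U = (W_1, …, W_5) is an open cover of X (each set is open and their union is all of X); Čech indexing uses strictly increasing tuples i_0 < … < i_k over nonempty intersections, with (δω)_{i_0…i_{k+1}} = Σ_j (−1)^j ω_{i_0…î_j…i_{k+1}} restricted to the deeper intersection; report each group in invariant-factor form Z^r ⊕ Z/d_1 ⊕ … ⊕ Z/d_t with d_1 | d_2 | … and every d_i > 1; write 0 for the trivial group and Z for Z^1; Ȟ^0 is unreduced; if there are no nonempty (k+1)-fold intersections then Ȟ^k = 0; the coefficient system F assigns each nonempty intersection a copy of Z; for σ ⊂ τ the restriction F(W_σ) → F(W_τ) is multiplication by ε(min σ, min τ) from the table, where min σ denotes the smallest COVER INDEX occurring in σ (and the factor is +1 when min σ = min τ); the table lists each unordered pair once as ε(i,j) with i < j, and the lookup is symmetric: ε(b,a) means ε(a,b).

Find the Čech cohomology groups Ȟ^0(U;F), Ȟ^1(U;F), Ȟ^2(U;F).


nonempty overlaps:
  W12={p4} W13={p8} W14={p1,p6} W15={p2,p3} W23={p7} W45={p5}
C dims 5,6; δ0: rk 5, SNF 1^4·2
degree 0: 5−5−0 = 0 → Ȟ^0 ≅ 0
degree 1: 6−0−5 = 1 plus torsion [2] → Ȟ^1 ≅ Z ⊕ Z/2
degree 2: 0−0−0 = 0 → Ȟ^2 ≅ 0

Ȟ^0 = 0; Ȟ^1 = Z ⊕ Z/2; Ȟ^2 = 0


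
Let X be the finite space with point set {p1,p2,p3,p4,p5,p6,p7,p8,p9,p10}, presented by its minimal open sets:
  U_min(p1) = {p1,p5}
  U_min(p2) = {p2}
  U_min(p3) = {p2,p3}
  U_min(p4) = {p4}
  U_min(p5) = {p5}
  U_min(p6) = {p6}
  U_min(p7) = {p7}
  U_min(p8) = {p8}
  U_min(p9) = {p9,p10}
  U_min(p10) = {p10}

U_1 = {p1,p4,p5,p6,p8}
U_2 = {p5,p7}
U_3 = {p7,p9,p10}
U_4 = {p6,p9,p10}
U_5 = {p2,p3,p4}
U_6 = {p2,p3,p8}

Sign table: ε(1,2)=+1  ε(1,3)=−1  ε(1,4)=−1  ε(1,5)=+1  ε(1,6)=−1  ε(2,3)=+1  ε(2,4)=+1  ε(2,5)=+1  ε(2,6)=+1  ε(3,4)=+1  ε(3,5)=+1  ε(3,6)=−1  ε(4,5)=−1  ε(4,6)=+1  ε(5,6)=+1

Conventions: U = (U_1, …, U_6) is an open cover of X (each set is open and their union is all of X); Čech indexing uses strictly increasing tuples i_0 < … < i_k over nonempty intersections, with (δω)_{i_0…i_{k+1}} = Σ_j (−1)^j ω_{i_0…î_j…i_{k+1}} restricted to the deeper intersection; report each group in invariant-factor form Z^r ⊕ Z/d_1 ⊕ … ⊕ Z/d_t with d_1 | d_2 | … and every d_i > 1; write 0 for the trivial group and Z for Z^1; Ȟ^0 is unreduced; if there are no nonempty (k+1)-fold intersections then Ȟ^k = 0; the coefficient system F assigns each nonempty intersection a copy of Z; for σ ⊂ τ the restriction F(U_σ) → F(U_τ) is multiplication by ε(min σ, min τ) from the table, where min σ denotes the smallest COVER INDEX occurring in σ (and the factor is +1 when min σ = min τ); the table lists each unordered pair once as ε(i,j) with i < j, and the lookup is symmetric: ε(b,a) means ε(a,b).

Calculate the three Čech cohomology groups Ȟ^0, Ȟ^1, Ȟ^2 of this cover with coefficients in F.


Ȟ^0 ≅ 0,  Ȟ^1 ≅ Z ⊕ Z/2,  Ȟ^2 ≅ 0

nerve of the cover:
  U12={p5} U14={p6} U15={p4} U16={p8} U23={p7} U34={p9,p10} U56={p2,p3}
C dims 6,7; δ0: rk 6, SNF 1^5·2
Ȟ^0 = (6 − 6) − 0 = 0, so Ȟ^0 ≅ 0
Ȟ^1 = (7 − 0) − 6 = 1 plus torsion [2], so Ȟ^1 ≅ Z ⊕ Z/2
Ȟ^2 = (0 − 0) − 0 = 0, so Ȟ^2 ≅ 0


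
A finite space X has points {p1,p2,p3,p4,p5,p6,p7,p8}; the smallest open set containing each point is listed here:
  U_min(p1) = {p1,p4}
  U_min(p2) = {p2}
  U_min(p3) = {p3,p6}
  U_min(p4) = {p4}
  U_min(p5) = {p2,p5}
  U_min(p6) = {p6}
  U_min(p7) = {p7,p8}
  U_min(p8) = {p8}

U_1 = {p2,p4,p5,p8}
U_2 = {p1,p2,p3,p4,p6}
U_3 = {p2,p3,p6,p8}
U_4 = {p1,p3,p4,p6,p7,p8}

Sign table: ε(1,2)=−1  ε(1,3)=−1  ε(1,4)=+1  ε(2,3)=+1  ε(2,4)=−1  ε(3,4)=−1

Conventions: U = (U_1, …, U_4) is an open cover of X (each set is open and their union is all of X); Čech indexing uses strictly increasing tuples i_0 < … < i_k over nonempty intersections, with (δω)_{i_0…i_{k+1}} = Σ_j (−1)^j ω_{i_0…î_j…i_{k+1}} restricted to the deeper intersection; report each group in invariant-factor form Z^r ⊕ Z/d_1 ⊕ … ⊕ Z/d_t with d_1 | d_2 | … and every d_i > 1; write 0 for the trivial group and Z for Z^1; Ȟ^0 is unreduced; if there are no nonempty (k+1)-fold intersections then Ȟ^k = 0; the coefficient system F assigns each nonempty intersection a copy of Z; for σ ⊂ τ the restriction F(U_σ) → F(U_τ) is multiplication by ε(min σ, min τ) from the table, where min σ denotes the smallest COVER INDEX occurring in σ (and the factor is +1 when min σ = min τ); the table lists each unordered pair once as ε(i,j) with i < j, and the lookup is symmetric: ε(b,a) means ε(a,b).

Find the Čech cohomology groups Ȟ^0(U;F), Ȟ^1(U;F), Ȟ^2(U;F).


nonempty overlaps:
  U12={p2,p4} U13={p2,p8} U14={p4,p8} U23={p2,p3,p6} U24={p1,p3,p4,p6} U34={p3,p6,p8}
  U123={p2} U124={p4} U134={p8} U234={p3,p6}
C dims 4,6,4; δ0: rk 3, SNF 1^3; δ1: rk 3, SNF 1^3
degree 0: 4−3−0 = 1 → Ȟ^0 ≅ Z
degree 1: 6−3−3 = 0 → Ȟ^1 ≅ 0
degree 2: 4−0−3 = 1 → Ȟ^2 ≅ Z

Ȟ^0 = Z, Ȟ^1 = 0 and Ȟ^2 = Z


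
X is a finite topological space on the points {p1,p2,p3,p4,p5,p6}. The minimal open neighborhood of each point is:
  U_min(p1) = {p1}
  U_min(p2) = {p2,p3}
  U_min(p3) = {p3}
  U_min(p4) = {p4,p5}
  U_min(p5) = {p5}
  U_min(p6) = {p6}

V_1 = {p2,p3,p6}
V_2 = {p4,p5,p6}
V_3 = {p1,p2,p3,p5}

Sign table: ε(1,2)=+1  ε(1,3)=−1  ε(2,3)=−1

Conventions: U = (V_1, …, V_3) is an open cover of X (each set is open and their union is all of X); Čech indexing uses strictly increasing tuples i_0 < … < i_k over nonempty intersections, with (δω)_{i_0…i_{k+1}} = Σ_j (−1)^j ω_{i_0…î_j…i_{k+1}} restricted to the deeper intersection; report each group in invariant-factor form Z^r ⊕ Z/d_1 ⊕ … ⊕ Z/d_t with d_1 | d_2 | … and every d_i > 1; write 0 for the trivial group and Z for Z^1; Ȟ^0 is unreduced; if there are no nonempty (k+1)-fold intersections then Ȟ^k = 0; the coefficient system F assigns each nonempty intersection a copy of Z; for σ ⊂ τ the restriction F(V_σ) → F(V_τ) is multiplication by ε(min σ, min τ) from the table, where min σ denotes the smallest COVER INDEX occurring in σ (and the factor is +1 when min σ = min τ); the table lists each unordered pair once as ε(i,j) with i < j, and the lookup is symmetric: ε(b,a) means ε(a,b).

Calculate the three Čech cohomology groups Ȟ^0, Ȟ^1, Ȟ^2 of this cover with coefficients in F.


Ȟ^0 = Z; Ȟ^1 = Z; Ȟ^2 = 0

nerve simplices:
  V12={p6} V13={p2,p3} V23={p5}
C dims 3,3; δ0: rk 2, SNF 1^2
degree 0: 3−2−0 = 1 → Ȟ^0 ≅ Z
degree 1: 3−0−2 = 1 → Ȟ^1 ≅ Z
degree 2: 0−0−0 = 0 → Ȟ^2 ≅ 0


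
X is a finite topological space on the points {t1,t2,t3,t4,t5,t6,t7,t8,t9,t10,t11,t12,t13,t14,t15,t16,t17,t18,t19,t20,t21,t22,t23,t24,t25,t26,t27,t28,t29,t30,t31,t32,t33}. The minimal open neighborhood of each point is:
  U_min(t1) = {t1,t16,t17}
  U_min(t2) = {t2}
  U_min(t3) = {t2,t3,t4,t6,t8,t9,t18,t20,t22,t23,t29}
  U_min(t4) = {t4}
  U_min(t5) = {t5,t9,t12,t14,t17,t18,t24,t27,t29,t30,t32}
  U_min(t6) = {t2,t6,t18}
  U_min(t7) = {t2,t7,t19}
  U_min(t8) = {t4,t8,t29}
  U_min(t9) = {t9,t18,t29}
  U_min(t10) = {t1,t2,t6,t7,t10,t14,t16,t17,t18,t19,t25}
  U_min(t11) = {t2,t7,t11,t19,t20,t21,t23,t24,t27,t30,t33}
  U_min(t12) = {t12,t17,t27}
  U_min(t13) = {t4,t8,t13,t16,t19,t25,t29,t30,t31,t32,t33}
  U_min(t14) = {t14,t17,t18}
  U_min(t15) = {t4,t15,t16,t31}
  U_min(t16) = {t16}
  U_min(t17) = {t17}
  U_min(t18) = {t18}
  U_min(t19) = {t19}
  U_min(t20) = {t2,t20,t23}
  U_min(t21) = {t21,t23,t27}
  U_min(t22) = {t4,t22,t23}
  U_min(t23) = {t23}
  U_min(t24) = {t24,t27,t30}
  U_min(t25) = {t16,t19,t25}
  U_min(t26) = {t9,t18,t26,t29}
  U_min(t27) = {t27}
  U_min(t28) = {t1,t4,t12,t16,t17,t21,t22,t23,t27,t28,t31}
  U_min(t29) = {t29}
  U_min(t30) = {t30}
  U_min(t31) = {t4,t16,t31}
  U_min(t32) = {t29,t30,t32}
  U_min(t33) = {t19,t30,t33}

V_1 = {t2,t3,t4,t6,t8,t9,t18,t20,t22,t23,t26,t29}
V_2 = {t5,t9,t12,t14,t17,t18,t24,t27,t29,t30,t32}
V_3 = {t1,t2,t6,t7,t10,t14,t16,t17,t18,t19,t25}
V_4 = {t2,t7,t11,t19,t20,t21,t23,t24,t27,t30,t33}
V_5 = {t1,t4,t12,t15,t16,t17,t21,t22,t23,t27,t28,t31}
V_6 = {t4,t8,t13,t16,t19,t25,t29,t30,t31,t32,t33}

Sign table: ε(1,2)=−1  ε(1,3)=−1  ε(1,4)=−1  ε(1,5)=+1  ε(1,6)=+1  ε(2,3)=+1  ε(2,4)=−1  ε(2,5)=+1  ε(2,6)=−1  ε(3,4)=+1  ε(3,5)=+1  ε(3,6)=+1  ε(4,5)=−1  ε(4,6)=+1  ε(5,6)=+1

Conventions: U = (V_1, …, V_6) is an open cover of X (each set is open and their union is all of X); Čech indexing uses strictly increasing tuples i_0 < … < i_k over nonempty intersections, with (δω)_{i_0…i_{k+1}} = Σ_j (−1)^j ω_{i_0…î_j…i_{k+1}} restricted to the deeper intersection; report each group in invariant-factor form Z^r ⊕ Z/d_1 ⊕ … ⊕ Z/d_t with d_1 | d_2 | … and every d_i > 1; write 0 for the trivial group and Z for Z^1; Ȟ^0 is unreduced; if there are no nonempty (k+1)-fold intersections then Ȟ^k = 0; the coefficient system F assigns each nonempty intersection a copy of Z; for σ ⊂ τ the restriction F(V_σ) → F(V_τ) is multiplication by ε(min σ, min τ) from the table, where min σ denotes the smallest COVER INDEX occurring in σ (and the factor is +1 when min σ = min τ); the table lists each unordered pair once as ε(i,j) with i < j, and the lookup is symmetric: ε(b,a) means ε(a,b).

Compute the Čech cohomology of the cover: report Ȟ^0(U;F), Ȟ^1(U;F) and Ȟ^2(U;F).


Ȟ^0 = 0, Ȟ^1 = Z/2, Ȟ^2 = Z

nonempty overlaps:
  V12={t9,t18,t29} V13={t2,t6,t18} V14={t2,t20,t23} V15={t4,t22,t23} V16={t4,t8,t29} V23={t14,t17,t18} V24={t24,t27,t30} V25={t12,t17,t27} V26={t29,t30,t32} V34={t2,t7,t19} V35={t1,t16,t17} V36={t16,t19,t25} V45={t21,t23,t27} V46={t19,t30,t33} V56={t4,t16,t31}
  V123={t18} V126={t29} V134={t2} V145={t23} V156={t4} V235={t17} V245={t27} V246={t30} V346={t19} V356={t16}
C dims 6,15,10; δ0: rk 6, SNF 1^5·2; δ1: rk 9, SNF 1^9
degree 0: 6−6−0 = 0 → Ȟ^0 ≅ 0
degree 1: 15−9−6 = 0 plus torsion [2] → Ȟ^1 ≅ Z/2
degree 2: 10−0−9 = 1 → Ȟ^2 ≅ Z


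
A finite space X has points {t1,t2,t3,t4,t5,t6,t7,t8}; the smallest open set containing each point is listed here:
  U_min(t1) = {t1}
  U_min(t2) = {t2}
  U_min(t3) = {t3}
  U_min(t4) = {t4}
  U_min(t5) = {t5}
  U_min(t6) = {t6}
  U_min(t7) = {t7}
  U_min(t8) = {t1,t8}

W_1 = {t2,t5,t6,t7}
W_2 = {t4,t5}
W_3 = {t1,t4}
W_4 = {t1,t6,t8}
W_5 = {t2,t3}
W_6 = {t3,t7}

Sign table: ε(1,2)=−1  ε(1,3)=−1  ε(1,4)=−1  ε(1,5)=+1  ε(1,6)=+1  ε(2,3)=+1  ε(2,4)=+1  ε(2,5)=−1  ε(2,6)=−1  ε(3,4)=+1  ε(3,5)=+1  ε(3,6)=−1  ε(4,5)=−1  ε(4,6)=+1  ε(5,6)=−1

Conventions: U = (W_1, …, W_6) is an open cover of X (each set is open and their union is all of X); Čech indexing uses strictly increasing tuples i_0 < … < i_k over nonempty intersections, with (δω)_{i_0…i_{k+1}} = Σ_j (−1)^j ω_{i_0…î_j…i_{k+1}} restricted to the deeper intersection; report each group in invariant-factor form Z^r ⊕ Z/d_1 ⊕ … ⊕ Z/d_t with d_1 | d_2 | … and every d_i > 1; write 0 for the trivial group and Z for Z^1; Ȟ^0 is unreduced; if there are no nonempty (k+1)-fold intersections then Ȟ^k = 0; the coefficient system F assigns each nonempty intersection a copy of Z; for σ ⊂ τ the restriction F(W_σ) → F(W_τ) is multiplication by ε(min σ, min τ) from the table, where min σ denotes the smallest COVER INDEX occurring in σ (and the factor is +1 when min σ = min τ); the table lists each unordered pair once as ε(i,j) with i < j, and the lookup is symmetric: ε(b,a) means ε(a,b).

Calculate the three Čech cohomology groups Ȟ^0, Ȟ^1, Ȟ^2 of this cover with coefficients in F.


Ȟ^0(U;F) ≅ 0; Ȟ^1(U;F) ≅ Z ⊕ Z/2; Ȟ^2(U;F) ≅ 0

intersection data:
  W12={t5} W14={t6} W15={t2} W16={t7} W23={t4} W34={t1} W56={t3}
C dims 6,7; δ0: rk 6, SNF 1^5·2
Ȟ^0 = (6 − 6) − 0 = 0, so Ȟ^0 ≅ 0
Ȟ^1 = (7 − 0) − 6 = 1 plus torsion [2], so Ȟ^1 ≅ Z ⊕ Z/2
Ȟ^2 = (0 − 0) − 0 = 0, so Ȟ^2 ≅ 0


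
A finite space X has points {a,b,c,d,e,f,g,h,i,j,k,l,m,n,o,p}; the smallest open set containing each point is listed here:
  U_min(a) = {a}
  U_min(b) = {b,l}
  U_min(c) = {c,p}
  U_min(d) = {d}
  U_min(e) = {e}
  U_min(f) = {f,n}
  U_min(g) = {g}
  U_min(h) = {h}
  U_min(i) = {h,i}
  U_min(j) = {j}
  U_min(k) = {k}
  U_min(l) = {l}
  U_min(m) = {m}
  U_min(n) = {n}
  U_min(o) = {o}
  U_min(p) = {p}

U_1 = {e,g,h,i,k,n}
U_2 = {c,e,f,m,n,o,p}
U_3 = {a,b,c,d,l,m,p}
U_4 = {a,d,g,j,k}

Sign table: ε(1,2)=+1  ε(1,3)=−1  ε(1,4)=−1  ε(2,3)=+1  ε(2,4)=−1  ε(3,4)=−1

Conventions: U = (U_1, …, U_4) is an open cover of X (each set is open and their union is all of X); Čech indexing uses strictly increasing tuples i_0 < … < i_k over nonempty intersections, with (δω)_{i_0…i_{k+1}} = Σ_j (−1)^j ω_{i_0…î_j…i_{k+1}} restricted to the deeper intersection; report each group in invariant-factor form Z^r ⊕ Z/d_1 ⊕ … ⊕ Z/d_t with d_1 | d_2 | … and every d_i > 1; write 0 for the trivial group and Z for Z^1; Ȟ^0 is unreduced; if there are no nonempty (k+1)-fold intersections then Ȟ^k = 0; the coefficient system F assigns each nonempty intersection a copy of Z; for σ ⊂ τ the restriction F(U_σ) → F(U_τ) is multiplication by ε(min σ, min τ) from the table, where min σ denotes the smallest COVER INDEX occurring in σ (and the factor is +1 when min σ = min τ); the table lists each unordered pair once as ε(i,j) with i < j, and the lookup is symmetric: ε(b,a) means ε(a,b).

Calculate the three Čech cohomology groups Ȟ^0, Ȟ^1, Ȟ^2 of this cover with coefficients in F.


Ȟ^0 = Z, Ȟ^1 = Z and Ȟ^2 = 0

nerve of the cover:
  U12={e,n} U14={g,k} U23={c,m,p} U34={a,d}
C dims 4,4; δ0: rk 3, SNF 1^3
Ȟ^0 = (4 − 3) − 0 = 1, so Ȟ^0 ≅ Z
Ȟ^1 = (4 − 0) − 3 = 1, so Ȟ^1 ≅ Z
Ȟ^2 = (0 − 0) − 0 = 0, so Ȟ^2 ≅ 0
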